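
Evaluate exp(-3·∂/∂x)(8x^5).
8 x^{5} - 120 x^{4} + 720 x^{3} - 2160 x^{2} + 3240 x - 1944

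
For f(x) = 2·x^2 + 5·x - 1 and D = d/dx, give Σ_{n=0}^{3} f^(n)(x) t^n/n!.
2 t^{2} + t \left(4 x + 5\right) + 2 x^{2} + 5 x - 1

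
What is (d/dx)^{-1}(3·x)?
\frac{3 x^{2}}{2}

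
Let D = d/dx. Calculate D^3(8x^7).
1680 x^{4}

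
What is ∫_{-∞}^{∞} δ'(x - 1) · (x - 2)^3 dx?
-3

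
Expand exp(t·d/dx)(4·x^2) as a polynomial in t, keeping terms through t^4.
4 t^{2} + 8 t x + 4 x^{2}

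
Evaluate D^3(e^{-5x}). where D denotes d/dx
- 125 e^{- 5 x}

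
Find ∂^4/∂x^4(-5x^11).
- 39600 x^{7}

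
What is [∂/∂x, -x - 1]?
-1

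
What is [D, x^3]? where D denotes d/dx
3 x^{2}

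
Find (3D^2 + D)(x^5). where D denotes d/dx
5 x^{3} \left(x + 12\right)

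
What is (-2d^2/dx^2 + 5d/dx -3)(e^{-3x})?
- 36 e^{- 3 x}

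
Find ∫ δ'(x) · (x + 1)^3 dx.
-3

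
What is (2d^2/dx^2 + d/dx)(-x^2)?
- 2 x - 4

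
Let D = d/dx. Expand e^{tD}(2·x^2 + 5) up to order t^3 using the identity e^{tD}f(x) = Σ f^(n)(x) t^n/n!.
2 t^{2} + 4 t x + 2 x^{2} + 5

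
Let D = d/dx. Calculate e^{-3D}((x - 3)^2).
x^{2} - 12 x + 36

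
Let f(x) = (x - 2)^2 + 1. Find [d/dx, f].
2 x - 4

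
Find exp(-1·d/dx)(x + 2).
x + 1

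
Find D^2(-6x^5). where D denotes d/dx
- 120 x^{3}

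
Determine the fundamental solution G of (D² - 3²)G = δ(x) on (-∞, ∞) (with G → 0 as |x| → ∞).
-\frac{e^{-3|x|}}{6}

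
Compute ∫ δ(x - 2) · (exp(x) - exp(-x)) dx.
2 \sinh{\left(2 \right)}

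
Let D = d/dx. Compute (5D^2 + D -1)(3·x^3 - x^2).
- 3 x^{3} + 10 x^{2} + 88 x - 10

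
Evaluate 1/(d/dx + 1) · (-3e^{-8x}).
\frac{3 e^{- 8 x}}{7}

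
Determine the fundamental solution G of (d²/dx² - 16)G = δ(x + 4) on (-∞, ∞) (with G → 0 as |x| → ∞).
-\frac{e^{-4|x + 4|}}{8}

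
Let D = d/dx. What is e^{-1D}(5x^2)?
5 x^{2} - 10 x + 5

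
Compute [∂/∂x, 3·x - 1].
3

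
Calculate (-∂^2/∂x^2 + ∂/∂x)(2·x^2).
4 x - 4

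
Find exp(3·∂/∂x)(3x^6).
3 x^{6} + 54 x^{5} + 405 x^{4} + 1620 x^{3} + 3645 x^{2} + 4374 x + 2187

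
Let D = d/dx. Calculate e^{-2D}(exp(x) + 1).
e^{x - 2} + 1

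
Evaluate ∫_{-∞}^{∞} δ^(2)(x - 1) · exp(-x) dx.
e^{-1}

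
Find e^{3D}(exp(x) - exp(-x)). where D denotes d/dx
2 \sinh{\left(x + 3 \right)}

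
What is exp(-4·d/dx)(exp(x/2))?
e^{\frac{x}{2} - 2}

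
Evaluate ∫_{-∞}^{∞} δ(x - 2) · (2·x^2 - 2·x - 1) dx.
3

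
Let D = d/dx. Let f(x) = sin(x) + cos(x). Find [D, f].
- \sin{\left(x \right)} + \cos{\left(x \right)}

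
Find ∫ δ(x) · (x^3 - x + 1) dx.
1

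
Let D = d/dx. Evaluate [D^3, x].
3D^{2}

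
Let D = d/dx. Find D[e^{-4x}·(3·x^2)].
6 x \left(1 - 2 x\right) e^{- 4 x}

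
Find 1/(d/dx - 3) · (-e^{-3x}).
\frac{e^{- 3 x}}{6}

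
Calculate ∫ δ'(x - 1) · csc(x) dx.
\cot{\left(1 \right)} \csc{\left(1 \right)}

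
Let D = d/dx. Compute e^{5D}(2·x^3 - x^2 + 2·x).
2 x^{3} + 29 x^{2} + 142 x + 235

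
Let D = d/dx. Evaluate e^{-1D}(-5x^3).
- 5 x^{3} + 15 x^{2} - 15 x + 5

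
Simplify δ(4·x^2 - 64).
\frac{\delta(x - 4) + \delta(x + 4)}{32}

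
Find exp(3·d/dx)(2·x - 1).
2 x + 5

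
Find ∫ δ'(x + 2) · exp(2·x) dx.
- \frac{2}{e^{4}}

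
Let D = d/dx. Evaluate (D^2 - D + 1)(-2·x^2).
- 2 x^{2} + 4 x - 4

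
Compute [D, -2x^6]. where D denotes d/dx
- 12 x^{5}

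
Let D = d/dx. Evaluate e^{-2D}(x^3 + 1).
x^{3} - 6 x^{2} + 12 x - 7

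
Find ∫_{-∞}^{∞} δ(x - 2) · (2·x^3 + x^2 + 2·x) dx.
24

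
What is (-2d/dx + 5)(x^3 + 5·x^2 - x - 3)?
5 x^{3} + 19 x^{2} - 25 x - 13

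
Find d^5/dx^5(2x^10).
60480 x^{5}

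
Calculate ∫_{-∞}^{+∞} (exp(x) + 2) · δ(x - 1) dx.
2 + e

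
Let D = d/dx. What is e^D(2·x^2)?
2 x^{2} + 4 x + 2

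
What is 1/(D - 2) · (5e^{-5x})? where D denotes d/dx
- \frac{5 e^{- 5 x}}{7}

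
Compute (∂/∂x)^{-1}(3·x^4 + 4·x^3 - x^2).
\frac{3 x^{5}}{5} + x^{4} - \frac{x^{3}}{3}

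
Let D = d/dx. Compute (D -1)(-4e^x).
0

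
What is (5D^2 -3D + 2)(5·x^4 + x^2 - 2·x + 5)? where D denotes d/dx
10 x^{4} - 60 x^{3} + 302 x^{2} - 10 x + 26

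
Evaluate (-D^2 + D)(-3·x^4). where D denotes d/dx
12 x^{2} \left(3 - x\right)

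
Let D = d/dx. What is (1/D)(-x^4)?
- \frac{x^{5}}{5}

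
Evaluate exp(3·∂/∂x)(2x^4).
2 x^{4} + 24 x^{3} + 108 x^{2} + 216 x + 162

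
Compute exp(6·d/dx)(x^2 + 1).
x^{2} + 12 x + 37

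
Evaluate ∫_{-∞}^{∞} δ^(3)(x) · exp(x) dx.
-1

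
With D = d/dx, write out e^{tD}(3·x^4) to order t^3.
3 x \left(4 t^{3} + 6 t^{2} x + 4 t x^{2} + x^{3}\right)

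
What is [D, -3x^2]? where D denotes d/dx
- 6 x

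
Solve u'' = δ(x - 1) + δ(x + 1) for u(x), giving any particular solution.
\frac{|x - 1|}{2} + \frac{|x + 1|}{2}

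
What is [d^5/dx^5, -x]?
-5\frac{d^{4}}{dx^{4}}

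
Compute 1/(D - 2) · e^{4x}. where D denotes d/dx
\frac{e^{4 x}}{2}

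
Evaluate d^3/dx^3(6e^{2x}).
48 e^{2 x}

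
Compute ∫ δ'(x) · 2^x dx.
- \log{\left(2 \right)}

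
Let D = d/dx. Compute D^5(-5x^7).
- 12600 x^{2}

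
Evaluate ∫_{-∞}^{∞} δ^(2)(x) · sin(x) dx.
0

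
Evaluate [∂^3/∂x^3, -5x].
-15\frac{d^{2}}{dx^{2}}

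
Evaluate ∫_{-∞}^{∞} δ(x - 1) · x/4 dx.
\frac{1}{4}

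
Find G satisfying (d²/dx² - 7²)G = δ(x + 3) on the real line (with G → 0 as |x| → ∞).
-\frac{e^{-7|x + 3|}}{14}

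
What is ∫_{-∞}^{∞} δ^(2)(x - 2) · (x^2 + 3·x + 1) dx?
2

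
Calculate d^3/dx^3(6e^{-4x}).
- 384 e^{- 4 x}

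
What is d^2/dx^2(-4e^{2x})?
- 16 e^{2 x}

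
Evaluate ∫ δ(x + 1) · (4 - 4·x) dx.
8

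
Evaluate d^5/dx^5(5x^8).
33600 x^{3}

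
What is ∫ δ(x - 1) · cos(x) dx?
\cos{\left(1 \right)}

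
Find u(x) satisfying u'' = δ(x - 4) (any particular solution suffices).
\frac{|x - 4|}{2}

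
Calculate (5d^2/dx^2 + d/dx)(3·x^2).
6 x + 30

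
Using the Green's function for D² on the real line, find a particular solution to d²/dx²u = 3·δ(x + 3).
\frac{3|x + 3|}{2}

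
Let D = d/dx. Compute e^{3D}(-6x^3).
- 6 x^{3} - 54 x^{2} - 162 x - 162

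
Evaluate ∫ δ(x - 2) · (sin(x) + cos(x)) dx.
\cos{\left(2 \right)} + \sin{\left(2 \right)}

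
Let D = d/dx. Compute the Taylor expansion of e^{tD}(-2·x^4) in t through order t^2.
2 x^{2} \left(- 6 t^{2} - 4 t x - x^{2}\right)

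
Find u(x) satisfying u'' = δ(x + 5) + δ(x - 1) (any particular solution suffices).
\frac{|x + 5|}{2} + \frac{|x - 1|}{2}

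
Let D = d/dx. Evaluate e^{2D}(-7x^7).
- 7 x^{7} - 98 x^{6} - 588 x^{5} - 1960 x^{4} - 3920 x^{3} - 4704 x^{2} - 3136 x - 896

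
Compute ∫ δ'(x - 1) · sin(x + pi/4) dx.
- \cos{\left(\frac{\pi}{4} + 1 \right)}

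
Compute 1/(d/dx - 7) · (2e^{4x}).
- \frac{2 e^{4 x}}{3}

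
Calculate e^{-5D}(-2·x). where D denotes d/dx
10 - 2 x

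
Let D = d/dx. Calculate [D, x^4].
4 x^{3}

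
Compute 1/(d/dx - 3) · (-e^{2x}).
e^{2 x}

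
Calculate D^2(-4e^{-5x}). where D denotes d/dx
- 100 e^{- 5 x}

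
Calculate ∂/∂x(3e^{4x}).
12 e^{4 x}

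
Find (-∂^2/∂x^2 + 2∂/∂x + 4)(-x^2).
- 4 x^{2} - 4 x + 2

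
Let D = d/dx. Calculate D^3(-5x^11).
- 4950 x^{8}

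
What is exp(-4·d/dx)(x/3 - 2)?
\frac{x}{3} - \frac{10}{3}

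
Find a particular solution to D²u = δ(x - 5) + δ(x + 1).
\frac{|x - 5|}{2} + \frac{|x + 1|}{2}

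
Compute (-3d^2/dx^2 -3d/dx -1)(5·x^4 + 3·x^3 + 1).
- 5 x^{4} - 63 x^{3} - 207 x^{2} - 54 x - 1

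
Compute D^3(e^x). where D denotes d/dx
e^{x}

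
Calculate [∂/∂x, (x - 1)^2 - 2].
2 x - 2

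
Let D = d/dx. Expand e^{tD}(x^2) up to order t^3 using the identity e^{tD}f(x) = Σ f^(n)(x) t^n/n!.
t^{2} + 2 t x + x^{2}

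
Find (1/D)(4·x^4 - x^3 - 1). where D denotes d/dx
\frac{4 x^{5}}{5} - \frac{x^{4}}{4} - x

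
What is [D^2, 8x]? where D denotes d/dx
16D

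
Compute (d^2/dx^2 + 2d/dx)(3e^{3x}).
45 e^{3 x}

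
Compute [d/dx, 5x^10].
50 x^{9}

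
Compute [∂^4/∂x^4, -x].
-4\frac{d^{3}}{dx^{3}}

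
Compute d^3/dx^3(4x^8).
1344 x^{5}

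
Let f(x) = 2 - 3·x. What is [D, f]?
-3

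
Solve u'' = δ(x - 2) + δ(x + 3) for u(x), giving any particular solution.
\frac{|x - 2|}{2} + \frac{|x + 3|}{2}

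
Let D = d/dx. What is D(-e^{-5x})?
5 e^{- 5 x}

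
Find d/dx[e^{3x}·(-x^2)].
x \left(- 3 x - 2\right) e^{3 x}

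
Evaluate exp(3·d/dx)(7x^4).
7 x^{4} + 84 x^{3} + 378 x^{2} + 756 x + 567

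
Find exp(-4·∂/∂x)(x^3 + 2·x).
x^{3} - 12 x^{2} + 50 x - 72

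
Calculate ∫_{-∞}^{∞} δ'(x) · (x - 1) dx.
-1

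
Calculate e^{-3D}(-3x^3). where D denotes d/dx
- 3 x^{3} + 27 x^{2} - 81 x + 81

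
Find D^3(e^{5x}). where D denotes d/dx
125 e^{5 x}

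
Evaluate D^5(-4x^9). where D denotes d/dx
- 60480 x^{4}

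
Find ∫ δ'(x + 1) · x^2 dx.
2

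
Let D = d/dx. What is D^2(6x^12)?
792 x^{10}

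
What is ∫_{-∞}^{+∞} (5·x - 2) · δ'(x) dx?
-5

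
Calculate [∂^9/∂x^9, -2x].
-18\frac{d^{8}}{dx^{8}}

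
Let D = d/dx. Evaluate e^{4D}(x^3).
x^{3} + 12 x^{2} + 48 x + 64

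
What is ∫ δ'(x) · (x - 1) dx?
-1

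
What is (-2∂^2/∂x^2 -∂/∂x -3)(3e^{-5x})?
- 144 e^{- 5 x}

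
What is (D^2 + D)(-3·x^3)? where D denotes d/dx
9 x \left(- x - 2\right)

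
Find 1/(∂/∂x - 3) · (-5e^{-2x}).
e^{- 2 x}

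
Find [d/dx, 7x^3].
21 x^{2}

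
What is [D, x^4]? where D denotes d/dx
4 x^{3}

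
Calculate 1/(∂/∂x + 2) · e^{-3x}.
- e^{- 3 x}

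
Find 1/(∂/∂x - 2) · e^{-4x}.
- \frac{e^{- 4 x}}{6}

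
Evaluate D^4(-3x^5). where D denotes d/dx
- 360 x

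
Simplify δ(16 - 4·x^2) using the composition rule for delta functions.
\frac{\delta(x - 2) + \delta(x + 2)}{16}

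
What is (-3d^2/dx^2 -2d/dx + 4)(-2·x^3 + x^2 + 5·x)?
- 8 x^{3} + 16 x^{2} + 52 x - 16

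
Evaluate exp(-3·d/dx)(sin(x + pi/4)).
\sin{\left(x - 3 + \frac{\pi}{4} \right)}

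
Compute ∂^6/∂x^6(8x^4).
0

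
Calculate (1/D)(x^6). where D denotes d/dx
\frac{x^{7}}{7}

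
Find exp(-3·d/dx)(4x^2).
4 x^{2} - 24 x + 36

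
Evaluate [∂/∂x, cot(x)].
- \frac{1}{\sin^{2}{\left(x \right)}}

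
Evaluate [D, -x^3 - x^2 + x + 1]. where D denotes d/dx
- 3 x^{2} - 2 x + 1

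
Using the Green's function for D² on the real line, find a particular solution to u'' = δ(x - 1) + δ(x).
\frac{|x - 1|}{2} + \frac{|x|}{2}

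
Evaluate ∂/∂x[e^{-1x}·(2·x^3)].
2 x^{2} \left(3 - x\right) e^{- x}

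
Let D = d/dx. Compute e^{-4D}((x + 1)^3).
x^{3} - 9 x^{2} + 27 x - 27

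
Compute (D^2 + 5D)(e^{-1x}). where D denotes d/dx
- 4 e^{- x}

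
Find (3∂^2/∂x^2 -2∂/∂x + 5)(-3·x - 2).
- 15 x - 4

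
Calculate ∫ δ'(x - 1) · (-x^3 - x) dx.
4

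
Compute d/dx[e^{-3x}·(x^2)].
x \left(2 - 3 x\right) e^{- 3 x}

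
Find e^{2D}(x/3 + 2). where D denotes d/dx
\frac{x}{3} + \frac{8}{3}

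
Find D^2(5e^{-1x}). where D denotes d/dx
5 e^{- x}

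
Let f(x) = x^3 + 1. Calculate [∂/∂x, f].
3 x^{2}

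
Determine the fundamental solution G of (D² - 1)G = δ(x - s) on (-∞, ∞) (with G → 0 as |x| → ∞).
-\frac{e^{-|x-s|}}{2}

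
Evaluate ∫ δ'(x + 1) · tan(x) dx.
- \tan^{2}{\left(1 \right)} - 1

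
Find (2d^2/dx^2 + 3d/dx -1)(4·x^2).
- 4 x^{2} + 24 x + 16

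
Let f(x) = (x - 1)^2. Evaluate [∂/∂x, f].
2 x - 2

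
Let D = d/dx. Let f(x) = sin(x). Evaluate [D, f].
\cos{\left(x \right)}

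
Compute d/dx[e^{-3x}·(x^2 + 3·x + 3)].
\left(- 3 x^{2} - 7 x - 6\right) e^{- 3 x}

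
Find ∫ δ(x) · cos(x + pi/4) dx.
\frac{\sqrt{2}}{2}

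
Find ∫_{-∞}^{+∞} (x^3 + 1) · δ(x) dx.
1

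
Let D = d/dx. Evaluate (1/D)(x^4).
\frac{x^{5}}{5}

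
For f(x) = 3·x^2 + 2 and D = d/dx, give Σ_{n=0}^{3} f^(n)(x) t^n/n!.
3 t^{2} + 6 t x + 3 x^{2} + 2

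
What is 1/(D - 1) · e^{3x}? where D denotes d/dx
\frac{e^{3 x}}{2}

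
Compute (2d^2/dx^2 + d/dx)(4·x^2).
8 x + 16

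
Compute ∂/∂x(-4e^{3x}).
- 12 e^{3 x}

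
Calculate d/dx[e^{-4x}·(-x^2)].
2 x \left(2 x - 1\right) e^{- 4 x}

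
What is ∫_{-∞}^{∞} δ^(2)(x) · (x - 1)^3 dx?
-6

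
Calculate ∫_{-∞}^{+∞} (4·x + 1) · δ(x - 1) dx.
5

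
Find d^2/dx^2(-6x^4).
- 72 x^{2}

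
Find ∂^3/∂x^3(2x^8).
672 x^{5}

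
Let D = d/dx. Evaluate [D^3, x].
3D^{2}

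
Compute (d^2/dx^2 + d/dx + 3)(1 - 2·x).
1 - 6 x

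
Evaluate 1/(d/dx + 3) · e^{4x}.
\frac{e^{4 x}}{7}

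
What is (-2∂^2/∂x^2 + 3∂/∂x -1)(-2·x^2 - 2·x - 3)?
2 x^{2} - 10 x + 5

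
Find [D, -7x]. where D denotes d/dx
-7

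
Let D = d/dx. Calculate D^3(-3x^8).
- 1008 x^{5}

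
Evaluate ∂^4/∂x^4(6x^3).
0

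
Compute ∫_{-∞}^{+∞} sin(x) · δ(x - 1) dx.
\sin{\left(1 \right)}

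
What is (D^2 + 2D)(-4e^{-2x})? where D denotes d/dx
0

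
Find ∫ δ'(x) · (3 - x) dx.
1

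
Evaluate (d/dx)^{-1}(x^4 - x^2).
\frac{x^{5}}{5} - \frac{x^{3}}{3}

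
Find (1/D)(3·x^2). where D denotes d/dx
x^{3}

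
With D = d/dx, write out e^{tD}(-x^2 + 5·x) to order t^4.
- t^{2} - t \left(2 x - 5\right) - x^{2} + 5 x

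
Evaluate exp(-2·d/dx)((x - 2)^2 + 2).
x^{2} - 8 x + 18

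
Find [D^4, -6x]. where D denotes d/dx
-24D^{3}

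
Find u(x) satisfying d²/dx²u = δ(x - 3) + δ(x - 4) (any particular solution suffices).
\frac{|x - 3|}{2} + \frac{|x - 4|}{2}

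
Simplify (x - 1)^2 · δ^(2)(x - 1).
2\delta(x - 1)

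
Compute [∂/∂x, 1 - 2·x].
-2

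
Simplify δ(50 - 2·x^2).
\frac{\delta(x - 5) + \delta(x + 5)}{20}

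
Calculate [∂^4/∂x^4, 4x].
16\frac{d^{3}}{dx^{3}}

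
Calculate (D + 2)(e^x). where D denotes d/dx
3 e^{x}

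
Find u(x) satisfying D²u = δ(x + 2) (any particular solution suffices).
\frac{|x + 2|}{2}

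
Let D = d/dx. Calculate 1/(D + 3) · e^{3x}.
\frac{e^{3 x}}{6}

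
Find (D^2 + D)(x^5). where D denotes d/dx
5 x^{3} \left(x + 4\right)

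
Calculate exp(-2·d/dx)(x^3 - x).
x^{3} - 6 x^{2} + 11 x - 6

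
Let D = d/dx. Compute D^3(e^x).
e^{x}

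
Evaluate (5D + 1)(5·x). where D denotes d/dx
5 x + 25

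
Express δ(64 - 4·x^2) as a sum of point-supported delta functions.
\frac{\delta(x - 4) + \delta(x + 4)}{32}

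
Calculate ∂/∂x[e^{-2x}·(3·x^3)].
x^{2} \left(9 - 6 x\right) e^{- 2 x}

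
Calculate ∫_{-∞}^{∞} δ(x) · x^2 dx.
0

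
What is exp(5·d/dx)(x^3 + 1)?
x^{3} + 15 x^{2} + 75 x + 126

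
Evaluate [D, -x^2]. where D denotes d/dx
- 2 x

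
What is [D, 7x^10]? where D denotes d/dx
70 x^{9}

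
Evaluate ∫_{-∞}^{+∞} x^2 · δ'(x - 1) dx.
-2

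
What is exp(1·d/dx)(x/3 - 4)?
\frac{x}{3} - \frac{11}{3}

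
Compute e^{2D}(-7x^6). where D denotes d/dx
- 7 x^{6} - 84 x^{5} - 420 x^{4} - 1120 x^{3} - 1680 x^{2} - 1344 x - 448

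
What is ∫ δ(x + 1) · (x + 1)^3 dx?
0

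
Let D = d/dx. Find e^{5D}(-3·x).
- 3 x - 15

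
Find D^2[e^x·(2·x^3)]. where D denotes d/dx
2 x \left(x^{2} + 6 x + 6\right) e^{x}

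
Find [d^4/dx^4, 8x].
32\frac{d^{3}}{dx^{3}}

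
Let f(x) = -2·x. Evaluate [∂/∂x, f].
-2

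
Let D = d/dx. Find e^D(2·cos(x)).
2 \cos{\left(x + 1 \right)}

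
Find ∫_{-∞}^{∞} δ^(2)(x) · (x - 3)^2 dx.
2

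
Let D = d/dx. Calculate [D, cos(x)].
- \sin{\left(x \right)}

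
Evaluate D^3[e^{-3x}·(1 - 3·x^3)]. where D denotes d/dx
9 \left(9 x^{3} - 27 x^{2} + 18 x - 5\right) e^{- 3 x}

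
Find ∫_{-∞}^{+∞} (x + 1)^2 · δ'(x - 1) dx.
-4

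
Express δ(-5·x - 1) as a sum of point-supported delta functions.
\frac{\delta(x + 1/5)}{5}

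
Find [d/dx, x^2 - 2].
2 x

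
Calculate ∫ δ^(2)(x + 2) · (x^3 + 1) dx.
-12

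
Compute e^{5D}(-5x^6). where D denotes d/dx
- 5 x^{6} - 150 x^{5} - 1875 x^{4} - 12500 x^{3} - 46875 x^{2} - 93750 x - 78125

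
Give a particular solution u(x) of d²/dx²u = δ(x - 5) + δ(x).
\frac{|x - 5|}{2} + \frac{|x|}{2}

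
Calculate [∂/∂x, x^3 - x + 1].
3 x^{2} - 1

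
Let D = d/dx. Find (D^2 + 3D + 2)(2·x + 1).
4 x + 8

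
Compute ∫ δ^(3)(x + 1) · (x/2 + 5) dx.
0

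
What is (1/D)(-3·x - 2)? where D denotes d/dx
- \frac{3 x^{2}}{2} - 2 x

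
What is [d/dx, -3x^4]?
- 12 x^{3}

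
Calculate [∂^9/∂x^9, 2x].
18\frac{d^{8}}{dx^{8}}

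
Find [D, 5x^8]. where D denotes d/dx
40 x^{7}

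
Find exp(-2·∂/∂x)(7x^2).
7 x^{2} - 28 x + 28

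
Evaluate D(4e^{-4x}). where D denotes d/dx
- 16 e^{- 4 x}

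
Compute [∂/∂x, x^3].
3 x^{2}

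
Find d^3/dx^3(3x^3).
18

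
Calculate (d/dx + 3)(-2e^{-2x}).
- 2 e^{- 2 x}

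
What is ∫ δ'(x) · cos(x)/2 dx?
0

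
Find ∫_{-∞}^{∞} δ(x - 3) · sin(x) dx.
\sin{\left(3 \right)}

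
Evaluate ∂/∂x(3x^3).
9 x^{2}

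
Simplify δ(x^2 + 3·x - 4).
\frac{\delta(x + 4) + \delta(x - 1)}{5}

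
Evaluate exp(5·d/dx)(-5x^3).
- 5 x^{3} - 75 x^{2} - 375 x - 625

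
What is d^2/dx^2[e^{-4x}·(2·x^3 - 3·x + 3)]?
4 \left(8 x^{3} - 12 x^{2} - 9 x + 18\right) e^{- 4 x}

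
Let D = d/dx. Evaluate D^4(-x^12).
- 11880 x^{8}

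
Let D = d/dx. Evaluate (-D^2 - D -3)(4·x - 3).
5 - 12 x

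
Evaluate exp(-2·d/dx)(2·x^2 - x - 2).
2 x^{2} - 9 x + 8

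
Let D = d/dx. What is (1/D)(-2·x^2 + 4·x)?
- \frac{2 x^{3}}{3} + 2 x^{2}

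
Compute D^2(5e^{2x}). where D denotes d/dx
20 e^{2 x}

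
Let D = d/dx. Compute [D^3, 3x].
9D^{2}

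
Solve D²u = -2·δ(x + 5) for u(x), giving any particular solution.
-|x + 5|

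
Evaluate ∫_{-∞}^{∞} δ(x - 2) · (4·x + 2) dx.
10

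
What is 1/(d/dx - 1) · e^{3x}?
\frac{e^{3 x}}{2}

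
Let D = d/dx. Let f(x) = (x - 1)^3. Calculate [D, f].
3 \left(x - 1\right)^{2}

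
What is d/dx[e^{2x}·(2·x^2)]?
4 x \left(x + 1\right) e^{2 x}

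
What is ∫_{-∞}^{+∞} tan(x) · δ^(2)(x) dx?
0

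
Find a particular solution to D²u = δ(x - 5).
\frac{|x - 5|}{2}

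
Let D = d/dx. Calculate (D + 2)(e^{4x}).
6 e^{4 x}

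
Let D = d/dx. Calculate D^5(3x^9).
45360 x^{4}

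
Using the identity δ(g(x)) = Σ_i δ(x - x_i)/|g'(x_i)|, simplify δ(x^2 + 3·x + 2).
\frac{\delta(x + 2) + \delta(x + 1)}{1}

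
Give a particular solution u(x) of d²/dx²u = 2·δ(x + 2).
|x + 2|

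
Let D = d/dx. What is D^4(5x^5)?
600 x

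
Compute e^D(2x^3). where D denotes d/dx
2 x^{3} + 6 x^{2} + 6 x + 2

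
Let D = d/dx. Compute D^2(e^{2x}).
4 e^{2 x}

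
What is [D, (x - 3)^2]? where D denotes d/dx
2 x - 6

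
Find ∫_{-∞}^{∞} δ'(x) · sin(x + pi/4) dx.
- \frac{\sqrt{2}}{2}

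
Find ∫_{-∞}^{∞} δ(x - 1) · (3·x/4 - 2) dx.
- \frac{5}{4}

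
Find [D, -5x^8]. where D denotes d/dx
- 40 x^{7}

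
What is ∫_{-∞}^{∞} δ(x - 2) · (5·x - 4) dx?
6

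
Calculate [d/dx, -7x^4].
- 28 x^{3}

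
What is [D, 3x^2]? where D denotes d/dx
6 x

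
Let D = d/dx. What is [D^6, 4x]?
24D^{5}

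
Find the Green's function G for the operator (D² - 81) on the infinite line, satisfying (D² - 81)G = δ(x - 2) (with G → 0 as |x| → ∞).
-\frac{e^{-9|x - 2|}}{18}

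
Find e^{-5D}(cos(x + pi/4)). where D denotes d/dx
\cos{\left(x - 5 + \frac{\pi}{4} \right)}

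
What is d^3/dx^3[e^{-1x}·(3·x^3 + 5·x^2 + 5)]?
\left(- 3 x^{3} + 22 x^{2} - 24 x - 17\right) e^{- x}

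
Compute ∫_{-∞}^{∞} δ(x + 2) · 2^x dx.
\frac{1}{4}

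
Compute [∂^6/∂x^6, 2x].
12\frac{d^{5}}{dx^{5}}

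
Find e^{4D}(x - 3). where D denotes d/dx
x + 1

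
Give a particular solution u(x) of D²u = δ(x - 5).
\frac{|x - 5|}{2}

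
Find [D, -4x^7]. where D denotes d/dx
- 28 x^{6}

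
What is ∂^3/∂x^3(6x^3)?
36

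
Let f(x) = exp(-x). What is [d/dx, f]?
- e^{- x}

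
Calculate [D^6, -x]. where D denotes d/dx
-6D^{5}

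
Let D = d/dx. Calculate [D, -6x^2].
- 12 x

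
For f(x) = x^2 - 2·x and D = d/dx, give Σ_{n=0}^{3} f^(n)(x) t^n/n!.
t^{2} + 2 t \left(x - 1\right) + x^{2} - 2 x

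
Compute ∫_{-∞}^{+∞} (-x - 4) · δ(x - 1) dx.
-5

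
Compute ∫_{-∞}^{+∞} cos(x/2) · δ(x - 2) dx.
\cos{\left(1 \right)}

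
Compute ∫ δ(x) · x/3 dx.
0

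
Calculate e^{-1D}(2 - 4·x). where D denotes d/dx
6 - 4 x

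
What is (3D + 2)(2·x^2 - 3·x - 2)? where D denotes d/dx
4 x^{2} + 6 x - 13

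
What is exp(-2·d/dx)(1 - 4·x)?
9 - 4 x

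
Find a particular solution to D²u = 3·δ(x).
\frac{3|x|}{2}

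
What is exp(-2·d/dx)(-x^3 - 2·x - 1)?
- x^{3} + 6 x^{2} - 14 x + 11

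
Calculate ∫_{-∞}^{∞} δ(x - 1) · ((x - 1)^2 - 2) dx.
-2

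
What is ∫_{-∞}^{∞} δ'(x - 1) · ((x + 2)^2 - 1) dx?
-6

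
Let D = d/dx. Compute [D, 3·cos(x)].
- 3 \sin{\left(x \right)}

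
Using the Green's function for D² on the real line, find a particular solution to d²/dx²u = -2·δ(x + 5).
-|x + 5|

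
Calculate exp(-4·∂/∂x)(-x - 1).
3 - x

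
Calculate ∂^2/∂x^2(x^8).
56 x^{6}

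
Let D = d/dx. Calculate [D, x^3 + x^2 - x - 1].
3 x^{2} + 2 x - 1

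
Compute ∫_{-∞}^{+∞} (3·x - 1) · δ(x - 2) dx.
5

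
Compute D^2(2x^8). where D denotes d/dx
112 x^{6}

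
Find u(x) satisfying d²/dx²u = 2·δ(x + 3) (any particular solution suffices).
|x + 3|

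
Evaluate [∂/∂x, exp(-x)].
- e^{- x}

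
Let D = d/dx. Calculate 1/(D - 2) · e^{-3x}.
- \frac{e^{- 3 x}}{5}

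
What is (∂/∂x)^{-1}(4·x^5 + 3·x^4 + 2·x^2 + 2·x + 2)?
\frac{2 x^{6}}{3} + \frac{3 x^{5}}{5} + \frac{2 x^{3}}{3} + x^{2} + 2 x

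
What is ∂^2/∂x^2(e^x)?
e^{x}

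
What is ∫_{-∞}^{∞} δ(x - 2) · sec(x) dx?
\sec{\left(2 \right)}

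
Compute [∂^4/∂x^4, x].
4\frac{d^{3}}{dx^{3}}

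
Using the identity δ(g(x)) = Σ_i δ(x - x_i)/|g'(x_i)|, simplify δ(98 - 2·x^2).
\frac{\delta(x - 7) + \delta(x + 7)}{28}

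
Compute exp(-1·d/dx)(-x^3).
- x^{3} + 3 x^{2} - 3 x + 1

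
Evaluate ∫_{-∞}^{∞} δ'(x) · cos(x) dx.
0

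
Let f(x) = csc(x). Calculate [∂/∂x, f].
- \cot{\left(x \right)} \csc{\left(x \right)}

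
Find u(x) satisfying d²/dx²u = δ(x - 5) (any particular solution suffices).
\frac{|x - 5|}{2}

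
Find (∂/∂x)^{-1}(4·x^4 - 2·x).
\frac{4 x^{5}}{5} - x^{2}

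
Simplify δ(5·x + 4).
\frac{\delta(x + 4/5)}{5}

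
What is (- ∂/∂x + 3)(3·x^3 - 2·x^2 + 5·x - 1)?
9 x^{3} - 15 x^{2} + 19 x - 8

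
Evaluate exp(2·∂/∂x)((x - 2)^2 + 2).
x^{2} + 2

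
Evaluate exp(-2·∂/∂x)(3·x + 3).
3 x - 3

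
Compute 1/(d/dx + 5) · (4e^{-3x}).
2 e^{- 3 x}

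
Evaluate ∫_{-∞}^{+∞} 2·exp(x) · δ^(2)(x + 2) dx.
\frac{2}{e^{2}}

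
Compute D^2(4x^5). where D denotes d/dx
80 x^{3}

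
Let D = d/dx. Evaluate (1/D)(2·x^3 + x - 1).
\frac{x^{4}}{2} + \frac{x^{2}}{2} - x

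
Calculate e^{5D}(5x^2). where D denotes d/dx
5 x^{2} + 50 x + 125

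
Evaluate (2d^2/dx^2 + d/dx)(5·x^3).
15 x \left(x + 4\right)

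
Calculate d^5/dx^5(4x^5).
480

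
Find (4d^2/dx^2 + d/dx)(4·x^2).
8 x + 32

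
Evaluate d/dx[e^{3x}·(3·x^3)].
9 x^{2} \left(x + 1\right) e^{3 x}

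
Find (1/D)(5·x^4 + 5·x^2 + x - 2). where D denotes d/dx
x^{5} + \frac{5 x^{3}}{3} + \frac{x^{2}}{2} - 2 x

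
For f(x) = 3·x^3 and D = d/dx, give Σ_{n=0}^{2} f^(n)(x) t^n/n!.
3 x \left(3 t^{2} + 3 t x + x^{2}\right)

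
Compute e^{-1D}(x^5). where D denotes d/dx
x^{5} - 5 x^{4} + 10 x^{3} - 10 x^{2} + 5 x - 1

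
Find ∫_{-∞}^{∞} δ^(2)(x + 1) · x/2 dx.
0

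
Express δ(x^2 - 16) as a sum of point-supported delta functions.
\frac{\delta(x + 4) + \delta(x - 4)}{8}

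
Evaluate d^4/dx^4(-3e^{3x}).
- 243 e^{3 x}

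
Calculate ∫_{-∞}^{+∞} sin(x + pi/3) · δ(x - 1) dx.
\sin{\left(1 + \frac{\pi}{3} \right)}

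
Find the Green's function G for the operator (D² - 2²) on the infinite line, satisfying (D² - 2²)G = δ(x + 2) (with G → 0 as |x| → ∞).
-\frac{e^{-2|x + 2|}}{4}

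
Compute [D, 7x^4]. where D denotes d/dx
28 x^{3}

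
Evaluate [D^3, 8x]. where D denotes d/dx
24D^{2}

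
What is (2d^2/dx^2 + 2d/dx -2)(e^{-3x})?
10 e^{- 3 x}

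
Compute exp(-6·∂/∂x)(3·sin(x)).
3 \sin{\left(x - 6 \right)}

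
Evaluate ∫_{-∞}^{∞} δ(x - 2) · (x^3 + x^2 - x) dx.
10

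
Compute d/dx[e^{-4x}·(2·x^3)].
x^{2} \left(6 - 8 x\right) e^{- 4 x}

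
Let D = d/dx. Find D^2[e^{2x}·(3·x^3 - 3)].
\left(12 x^{3} + 36 x^{2} + 18 x - 12\right) e^{2 x}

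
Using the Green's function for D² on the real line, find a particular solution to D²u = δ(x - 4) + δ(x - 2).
\frac{|x - 4|}{2} + \frac{|x - 2|}{2}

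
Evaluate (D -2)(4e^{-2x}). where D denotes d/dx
- 16 e^{- 2 x}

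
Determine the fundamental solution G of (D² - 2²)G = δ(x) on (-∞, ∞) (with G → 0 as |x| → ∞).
-\frac{e^{-2|x|}}{4}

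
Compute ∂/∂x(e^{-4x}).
- 4 e^{- 4 x}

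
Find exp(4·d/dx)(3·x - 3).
3 x + 9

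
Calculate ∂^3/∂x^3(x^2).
0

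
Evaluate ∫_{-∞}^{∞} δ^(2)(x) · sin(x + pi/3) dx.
- \frac{\sqrt{3}}{2}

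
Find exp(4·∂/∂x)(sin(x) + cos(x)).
\sqrt{2} \sin{\left(x + \frac{\pi}{4} + 4 \right)}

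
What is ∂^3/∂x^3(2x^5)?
120 x^{2}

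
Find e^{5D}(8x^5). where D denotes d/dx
8 x^{5} + 200 x^{4} + 2000 x^{3} + 10000 x^{2} + 25000 x + 25000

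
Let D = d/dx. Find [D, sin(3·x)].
3 \cos{\left(3 x \right)}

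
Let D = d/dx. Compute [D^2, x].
2D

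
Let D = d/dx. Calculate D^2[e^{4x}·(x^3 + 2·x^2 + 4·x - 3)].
\left(16 x^{3} + 56 x^{2} + 102 x - 12\right) e^{4 x}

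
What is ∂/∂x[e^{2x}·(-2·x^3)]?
x^{2} \left(- 4 x - 6\right) e^{2 x}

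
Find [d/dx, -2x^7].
- 14 x^{6}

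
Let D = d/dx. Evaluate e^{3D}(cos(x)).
\cos{\left(x + 3 \right)}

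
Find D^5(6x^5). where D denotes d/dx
720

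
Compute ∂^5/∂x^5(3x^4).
0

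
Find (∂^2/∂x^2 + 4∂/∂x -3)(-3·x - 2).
9 x - 6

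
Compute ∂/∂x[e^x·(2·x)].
2 \left(x + 1\right) e^{x}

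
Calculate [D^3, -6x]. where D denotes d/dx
-18D^{2}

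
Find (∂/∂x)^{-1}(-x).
- \frac{x^{2}}{2}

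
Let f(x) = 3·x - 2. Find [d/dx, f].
3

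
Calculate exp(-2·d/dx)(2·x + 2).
2 x - 2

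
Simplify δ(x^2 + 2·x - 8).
\frac{\delta(x + 4) + \delta(x - 2)}{6}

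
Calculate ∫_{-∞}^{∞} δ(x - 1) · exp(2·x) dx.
e^{2}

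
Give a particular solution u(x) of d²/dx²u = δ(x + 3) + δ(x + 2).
\frac{|x + 3|}{2} + \frac{|x + 2|}{2}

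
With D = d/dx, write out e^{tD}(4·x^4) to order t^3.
4 x \left(4 t^{3} + 6 t^{2} x + 4 t x^{2} + x^{3}\right)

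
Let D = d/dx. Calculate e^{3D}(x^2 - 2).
x^{2} + 6 x + 7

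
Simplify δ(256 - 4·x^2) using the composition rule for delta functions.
\frac{\delta(x - 8) + \delta(x + 8)}{64}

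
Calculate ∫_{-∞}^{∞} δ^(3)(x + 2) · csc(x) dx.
\left(6 \cot^{2}{\left(2 \right)} + 5\right) \cot{\left(2 \right)} \csc{\left(2 \right)}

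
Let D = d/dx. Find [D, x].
1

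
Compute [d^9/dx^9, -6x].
-54\frac{d^{8}}{dx^{8}}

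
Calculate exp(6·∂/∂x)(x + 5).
x + 11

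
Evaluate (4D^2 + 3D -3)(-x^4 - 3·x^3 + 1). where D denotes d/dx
3 x^{4} - 3 x^{3} - 75 x^{2} - 72 x - 3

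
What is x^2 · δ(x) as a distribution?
0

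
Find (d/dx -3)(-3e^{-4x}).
21 e^{- 4 x}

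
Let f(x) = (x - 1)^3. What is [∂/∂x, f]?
3 \left(x - 1\right)^{2}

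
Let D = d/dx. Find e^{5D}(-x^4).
- x^{4} - 20 x^{3} - 150 x^{2} - 500 x - 625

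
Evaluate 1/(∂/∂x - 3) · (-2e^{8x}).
- \frac{2 e^{8 x}}{5}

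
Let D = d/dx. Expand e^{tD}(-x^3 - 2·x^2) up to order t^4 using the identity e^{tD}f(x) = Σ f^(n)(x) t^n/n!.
- t^{3} - t^{2} \left(3 x + 2\right) - t x \left(3 x + 4\right) - x^{3} - 2 x^{2}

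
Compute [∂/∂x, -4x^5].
- 20 x^{4}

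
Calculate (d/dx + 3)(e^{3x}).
6 e^{3 x}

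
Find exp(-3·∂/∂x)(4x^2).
4 x^{2} - 24 x + 36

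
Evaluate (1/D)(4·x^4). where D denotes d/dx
\frac{4 x^{5}}{5}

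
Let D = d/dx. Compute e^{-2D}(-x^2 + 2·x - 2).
- x^{2} + 6 x - 10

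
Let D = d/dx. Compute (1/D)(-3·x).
- \frac{3 x^{2}}{2}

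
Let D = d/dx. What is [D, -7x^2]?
- 14 x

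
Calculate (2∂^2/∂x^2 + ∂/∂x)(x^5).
5 x^{3} \left(x + 8\right)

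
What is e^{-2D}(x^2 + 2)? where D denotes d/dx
x^{2} - 4 x + 6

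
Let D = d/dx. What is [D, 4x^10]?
40 x^{9}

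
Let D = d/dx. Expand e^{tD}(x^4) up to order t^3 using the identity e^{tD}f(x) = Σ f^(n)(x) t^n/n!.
x \left(4 t^{3} + 6 t^{2} x + 4 t x^{2} + x^{3}\right)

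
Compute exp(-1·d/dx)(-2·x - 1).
1 - 2 x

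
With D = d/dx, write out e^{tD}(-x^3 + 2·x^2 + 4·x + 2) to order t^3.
- t^{3} + t^{2} \left(2 - 3 x\right) + t \left(- 3 x^{2} + 4 x + 4\right) - x^{3} + 2 x^{2} + 4 x + 2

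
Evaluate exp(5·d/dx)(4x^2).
4 x^{2} + 40 x + 100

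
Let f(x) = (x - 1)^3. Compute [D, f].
3 \left(x - 1\right)^{2}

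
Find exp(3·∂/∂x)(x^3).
x^{3} + 9 x^{2} + 27 x + 27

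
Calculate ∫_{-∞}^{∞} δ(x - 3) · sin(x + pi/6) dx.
\sin{\left(\frac{\pi}{6} + 3 \right)}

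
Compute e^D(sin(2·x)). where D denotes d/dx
\sin{\left(2 x + 2 \right)}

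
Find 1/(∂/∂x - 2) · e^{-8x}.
- \frac{e^{- 8 x}}{10}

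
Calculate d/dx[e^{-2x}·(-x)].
\left(2 x - 1\right) e^{- 2 x}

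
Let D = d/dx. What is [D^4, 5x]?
20D^{3}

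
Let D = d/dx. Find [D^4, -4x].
-16D^{3}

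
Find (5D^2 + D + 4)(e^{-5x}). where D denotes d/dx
124 e^{- 5 x}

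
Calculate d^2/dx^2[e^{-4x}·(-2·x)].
16 \left(1 - 2 x\right) e^{- 4 x}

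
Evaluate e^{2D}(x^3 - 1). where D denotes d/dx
x^{3} + 6 x^{2} + 12 x + 7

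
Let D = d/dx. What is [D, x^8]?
8 x^{7}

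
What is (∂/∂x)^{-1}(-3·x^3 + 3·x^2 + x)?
- \frac{3 x^{4}}{4} + x^{3} + \frac{x^{2}}{2}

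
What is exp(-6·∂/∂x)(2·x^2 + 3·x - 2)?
2 x^{2} - 21 x + 52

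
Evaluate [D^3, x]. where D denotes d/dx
3D^{2}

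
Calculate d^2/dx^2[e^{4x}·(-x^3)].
- 2 x \left(8 x^{2} + 12 x + 3\right) e^{4 x}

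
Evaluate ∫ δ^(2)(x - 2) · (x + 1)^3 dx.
18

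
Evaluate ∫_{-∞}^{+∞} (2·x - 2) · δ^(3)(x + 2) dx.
0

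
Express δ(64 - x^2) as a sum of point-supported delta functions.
\frac{\delta(x - 8) + \delta(x + 8)}{16}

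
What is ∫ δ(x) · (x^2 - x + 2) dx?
2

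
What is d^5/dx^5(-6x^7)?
- 15120 x^{2}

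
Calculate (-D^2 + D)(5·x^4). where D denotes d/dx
20 x^{2} \left(x - 3\right)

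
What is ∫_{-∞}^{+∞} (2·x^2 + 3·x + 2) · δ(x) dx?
2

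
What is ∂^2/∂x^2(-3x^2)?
-6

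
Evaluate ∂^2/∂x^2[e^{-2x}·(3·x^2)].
6 \left(2 x^{2} - 4 x + 1\right) e^{- 2 x}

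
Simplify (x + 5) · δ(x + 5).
0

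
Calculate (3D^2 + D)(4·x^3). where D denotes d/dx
12 x \left(x + 6\right)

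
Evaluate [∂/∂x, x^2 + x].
2 x + 1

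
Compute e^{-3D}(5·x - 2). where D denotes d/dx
5 x - 17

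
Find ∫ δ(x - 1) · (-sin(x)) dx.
- \sin{\left(1 \right)}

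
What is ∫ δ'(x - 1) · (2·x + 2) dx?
-2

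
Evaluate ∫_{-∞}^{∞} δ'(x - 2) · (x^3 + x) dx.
-13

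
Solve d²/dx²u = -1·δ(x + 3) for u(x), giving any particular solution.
-\frac{|x + 3|}{2}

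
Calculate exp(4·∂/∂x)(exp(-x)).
e^{- x - 4}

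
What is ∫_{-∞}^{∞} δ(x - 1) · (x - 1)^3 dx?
0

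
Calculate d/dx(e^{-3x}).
- 3 e^{- 3 x}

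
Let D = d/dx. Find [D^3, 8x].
24D^{2}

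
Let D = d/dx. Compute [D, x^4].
4 x^{3}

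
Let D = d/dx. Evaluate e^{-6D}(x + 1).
x - 5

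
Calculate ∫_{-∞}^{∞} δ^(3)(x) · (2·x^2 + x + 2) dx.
0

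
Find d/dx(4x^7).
28 x^{6}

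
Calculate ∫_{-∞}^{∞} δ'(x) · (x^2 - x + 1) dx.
1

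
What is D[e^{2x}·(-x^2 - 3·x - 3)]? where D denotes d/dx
\left(- 2 x^{2} - 8 x - 9\right) e^{2 x}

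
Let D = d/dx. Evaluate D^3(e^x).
e^{x}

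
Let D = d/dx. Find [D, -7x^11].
- 77 x^{10}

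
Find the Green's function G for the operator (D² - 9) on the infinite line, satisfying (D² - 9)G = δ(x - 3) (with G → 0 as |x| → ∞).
-\frac{e^{-3|x - 3|}}{6}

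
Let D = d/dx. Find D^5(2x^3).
0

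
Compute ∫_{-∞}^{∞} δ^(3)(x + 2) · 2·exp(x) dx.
- \frac{2}{e^{2}}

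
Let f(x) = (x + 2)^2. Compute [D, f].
2 x + 4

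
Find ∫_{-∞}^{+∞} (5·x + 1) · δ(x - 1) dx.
6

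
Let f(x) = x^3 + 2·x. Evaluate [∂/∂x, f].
3 x^{2} + 2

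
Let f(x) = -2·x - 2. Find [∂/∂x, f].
-2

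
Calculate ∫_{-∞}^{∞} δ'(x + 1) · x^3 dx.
-3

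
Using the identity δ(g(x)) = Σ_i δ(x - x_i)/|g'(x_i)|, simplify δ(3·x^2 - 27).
\frac{\delta(x - 3) + \delta(x + 3)}{18}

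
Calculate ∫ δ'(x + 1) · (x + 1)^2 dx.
0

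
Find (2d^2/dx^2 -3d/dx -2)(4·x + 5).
- 8 x - 22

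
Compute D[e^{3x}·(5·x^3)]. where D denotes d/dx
15 x^{2} \left(x + 1\right) e^{3 x}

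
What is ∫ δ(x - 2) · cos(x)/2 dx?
\frac{\cos{\left(2 \right)}}{2}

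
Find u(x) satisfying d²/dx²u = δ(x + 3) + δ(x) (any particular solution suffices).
\frac{|x + 3|}{2} + \frac{|x|}{2}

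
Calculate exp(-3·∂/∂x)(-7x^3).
- 7 x^{3} + 63 x^{2} - 189 x + 189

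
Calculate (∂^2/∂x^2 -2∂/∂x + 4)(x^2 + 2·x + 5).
4 x^{2} + 4 x + 18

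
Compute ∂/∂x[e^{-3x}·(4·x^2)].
4 x \left(2 - 3 x\right) e^{- 3 x}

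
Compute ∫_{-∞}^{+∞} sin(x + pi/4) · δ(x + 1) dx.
\cos{\left(\frac{\pi}{4} + 1 \right)}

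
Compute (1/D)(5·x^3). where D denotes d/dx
\frac{5 x^{4}}{4}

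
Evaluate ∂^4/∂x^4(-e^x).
- e^{x}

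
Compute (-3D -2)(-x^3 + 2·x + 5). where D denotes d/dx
2 x^{3} + 9 x^{2} - 4 x - 16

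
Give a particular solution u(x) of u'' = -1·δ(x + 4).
-\frac{|x + 4|}{2}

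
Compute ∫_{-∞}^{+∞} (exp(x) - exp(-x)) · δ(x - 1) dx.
2 \sinh{\left(1 \right)}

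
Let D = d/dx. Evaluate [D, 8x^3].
24 x^{2}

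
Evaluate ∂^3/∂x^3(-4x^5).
- 240 x^{2}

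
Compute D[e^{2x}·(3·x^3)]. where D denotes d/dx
x^{2} \left(6 x + 9\right) e^{2 x}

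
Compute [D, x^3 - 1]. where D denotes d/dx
3 x^{2}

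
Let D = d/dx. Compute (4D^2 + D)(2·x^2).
4 x + 16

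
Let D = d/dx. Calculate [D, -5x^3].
- 15 x^{2}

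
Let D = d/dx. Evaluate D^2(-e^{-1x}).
- e^{- x}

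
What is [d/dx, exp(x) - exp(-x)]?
2 \cosh{\left(x \right)}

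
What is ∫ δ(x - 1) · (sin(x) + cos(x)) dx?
\cos{\left(1 \right)} + \sin{\left(1 \right)}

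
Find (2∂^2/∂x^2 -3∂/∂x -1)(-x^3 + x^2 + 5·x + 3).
x^{3} + 8 x^{2} - 23 x - 14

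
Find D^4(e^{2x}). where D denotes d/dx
16 e^{2 x}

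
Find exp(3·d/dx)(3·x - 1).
3 x + 8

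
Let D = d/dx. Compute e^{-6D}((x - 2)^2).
x^{2} - 16 x + 64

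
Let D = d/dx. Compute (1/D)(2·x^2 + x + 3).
\frac{2 x^{3}}{3} + \frac{x^{2}}{2} + 3 x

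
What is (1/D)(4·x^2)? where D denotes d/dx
\frac{4 x^{3}}{3}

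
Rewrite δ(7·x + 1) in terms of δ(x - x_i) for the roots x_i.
\frac{\delta(x + 1/7)}{7}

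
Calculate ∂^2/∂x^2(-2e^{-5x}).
- 50 e^{- 5 x}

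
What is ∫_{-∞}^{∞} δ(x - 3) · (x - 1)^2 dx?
4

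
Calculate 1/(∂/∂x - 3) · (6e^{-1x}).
- \frac{3 e^{- x}}{2}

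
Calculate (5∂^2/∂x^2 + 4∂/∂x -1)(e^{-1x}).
0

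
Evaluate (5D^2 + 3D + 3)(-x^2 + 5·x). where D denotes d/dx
- 3 x^{2} + 9 x + 5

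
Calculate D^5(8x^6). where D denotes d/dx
5760 x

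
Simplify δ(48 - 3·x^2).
\frac{\delta(x - 4) + \delta(x + 4)}{24}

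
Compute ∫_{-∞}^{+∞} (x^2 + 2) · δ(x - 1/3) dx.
\frac{19}{9}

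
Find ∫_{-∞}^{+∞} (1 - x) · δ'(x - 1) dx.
1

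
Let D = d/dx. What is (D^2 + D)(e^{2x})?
6 e^{2 x}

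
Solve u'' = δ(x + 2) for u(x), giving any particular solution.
\frac{|x + 2|}{2}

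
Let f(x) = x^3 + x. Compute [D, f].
3 x^{2} + 1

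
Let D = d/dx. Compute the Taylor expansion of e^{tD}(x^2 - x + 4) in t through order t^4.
t^{2} + t \left(2 x - 1\right) + x^{2} - x + 4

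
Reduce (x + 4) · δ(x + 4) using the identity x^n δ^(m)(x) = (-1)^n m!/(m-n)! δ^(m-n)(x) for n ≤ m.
0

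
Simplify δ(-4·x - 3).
\frac{\delta(x + 3/4)}{4}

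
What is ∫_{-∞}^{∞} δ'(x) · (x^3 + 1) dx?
0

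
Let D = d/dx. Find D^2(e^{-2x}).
4 e^{- 2 x}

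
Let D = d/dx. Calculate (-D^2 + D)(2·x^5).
10 x^{3} \left(x - 4\right)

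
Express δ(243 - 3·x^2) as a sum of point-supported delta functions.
\frac{\delta(x - 9) + \delta(x + 9)}{54}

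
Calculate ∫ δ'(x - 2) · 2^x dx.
- \log{\left(16 \right)}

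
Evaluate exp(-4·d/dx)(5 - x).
9 - x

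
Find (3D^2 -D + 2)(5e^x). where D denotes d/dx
20 e^{x}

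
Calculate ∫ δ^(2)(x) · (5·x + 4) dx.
0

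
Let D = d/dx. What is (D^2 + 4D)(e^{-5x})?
5 e^{- 5 x}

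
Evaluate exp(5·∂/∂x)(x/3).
\frac{x}{3} + \frac{5}{3}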